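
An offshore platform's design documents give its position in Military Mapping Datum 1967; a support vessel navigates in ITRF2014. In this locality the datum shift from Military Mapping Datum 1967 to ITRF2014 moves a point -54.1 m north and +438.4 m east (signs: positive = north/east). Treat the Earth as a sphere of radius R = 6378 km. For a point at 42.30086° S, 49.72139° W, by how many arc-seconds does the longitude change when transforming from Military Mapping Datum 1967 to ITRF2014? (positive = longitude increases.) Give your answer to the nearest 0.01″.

Δλ = 19.17″

At latitude -42.30086°, cos φ = 0.739621.
One radian of longitude at latitude φ spans R cos φ, so Δλ = ΔE / (R cos φ) = 438.4 / (6378000 × 0.739621) = 9.2934e-05 rad = 19.169″.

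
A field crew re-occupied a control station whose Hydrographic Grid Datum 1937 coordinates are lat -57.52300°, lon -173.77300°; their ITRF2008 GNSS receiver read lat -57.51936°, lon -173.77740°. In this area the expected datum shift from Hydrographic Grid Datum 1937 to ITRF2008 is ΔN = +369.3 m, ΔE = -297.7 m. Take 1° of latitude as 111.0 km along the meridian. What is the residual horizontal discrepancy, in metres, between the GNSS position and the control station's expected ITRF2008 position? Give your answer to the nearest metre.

50 m

Observed coordinate differences: Δφ = +0.00364°, Δλ = -0.00440°.
Converting to metres (1° lat = 111000 m, cos φ = 0.536961): observed ΔN = 404.0 m, observed ΔE = -262.3 m.
Subtracting the expected shift leaves a residual of 404.0 − (369.3) = 34.7 m north and -262.3 − (-297.7) = 35.4 m east.
Residual distance = √(34.7² + 35.4²) = 49.6 m.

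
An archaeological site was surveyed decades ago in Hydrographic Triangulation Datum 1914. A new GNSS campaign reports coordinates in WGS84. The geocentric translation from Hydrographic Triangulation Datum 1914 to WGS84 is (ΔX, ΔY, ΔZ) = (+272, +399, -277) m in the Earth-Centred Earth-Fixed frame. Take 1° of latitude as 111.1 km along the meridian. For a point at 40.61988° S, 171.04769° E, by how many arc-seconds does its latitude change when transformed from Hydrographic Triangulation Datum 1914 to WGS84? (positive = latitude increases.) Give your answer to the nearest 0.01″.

sin φ = -0.651038, cos φ = 0.759045, sin λ = 0.155612, cos λ = -0.987818.
North component: ΔN = −sin φ cos λ·ΔX − sin φ sin λ·ΔY + cos φ·ΔZ = −(-0.651038)(-0.987818)(272) − (-0.651038)(0.155612)(399) + (0.759045)(-277) = -344.76 m.
1° of latitude spans 111100 m, so Δφ = -344.76 / 111100 × 3600 = -11.171″.

Δφ = -11.17″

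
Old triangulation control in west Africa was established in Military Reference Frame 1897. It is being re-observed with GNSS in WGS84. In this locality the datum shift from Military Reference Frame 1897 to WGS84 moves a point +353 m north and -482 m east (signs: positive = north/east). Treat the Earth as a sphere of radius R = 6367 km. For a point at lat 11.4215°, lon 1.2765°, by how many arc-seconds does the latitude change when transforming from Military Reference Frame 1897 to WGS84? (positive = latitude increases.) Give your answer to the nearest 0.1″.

Δφ = 11.4″

On a sphere of radius R, 1 rad of latitude = R, so Δφ = ΔN / R = 353.0 / 6367000 = 5.5442e-05 rad = 11.436″.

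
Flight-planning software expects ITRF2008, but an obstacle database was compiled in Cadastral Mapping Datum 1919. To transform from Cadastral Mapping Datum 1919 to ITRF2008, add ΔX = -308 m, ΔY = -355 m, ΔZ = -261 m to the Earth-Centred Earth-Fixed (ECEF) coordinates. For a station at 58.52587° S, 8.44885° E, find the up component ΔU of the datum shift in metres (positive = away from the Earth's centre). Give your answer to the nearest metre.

ΔU = 36 m

The local up (radial) axis is (cos φ cos λ, cos φ sin λ, sin φ), giving ΔU = -159.066 − 27.233 + 222.601 = 36.30 m.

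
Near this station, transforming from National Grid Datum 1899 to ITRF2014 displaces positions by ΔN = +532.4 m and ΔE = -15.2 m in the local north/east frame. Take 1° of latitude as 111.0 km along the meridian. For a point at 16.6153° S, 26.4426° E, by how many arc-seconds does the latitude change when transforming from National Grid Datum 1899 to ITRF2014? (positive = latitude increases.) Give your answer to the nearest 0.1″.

Δφ = 17.3″

1° of latitude = 111.0 km, so Δφ = 532.4 / 111000 = 0.0047964° = 17.267″.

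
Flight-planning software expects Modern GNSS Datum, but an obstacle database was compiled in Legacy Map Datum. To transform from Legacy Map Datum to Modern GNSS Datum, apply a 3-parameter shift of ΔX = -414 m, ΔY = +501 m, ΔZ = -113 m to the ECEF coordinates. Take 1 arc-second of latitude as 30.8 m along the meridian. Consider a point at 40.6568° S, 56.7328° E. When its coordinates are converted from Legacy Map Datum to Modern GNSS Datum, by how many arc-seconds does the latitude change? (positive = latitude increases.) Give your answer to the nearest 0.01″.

Δφ = 1.27″

sin φ = -0.651527, cos φ = 0.758626, sin λ = 0.836122, cos λ = 0.548544.
North component: ΔN = −sin φ cos λ·ΔX − sin φ sin λ·ΔY + cos φ·ΔZ = −(-0.651527)(0.548544)(-414) − (-0.651527)(0.836122)(501) + (0.758626)(-113) = 39.24 m.
1° of latitude spans 3600 × 30.80 = 110880 m, so Δφ = 39.24 / 110880 × 3600 = 1.274″.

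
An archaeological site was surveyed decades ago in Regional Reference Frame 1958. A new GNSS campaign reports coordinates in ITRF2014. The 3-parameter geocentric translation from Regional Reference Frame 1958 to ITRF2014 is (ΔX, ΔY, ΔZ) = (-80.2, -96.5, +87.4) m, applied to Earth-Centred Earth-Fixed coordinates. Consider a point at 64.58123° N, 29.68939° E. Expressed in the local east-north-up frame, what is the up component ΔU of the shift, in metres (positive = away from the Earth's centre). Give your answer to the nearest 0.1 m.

The local up (radial) axis is (cos φ cos λ, cos φ sin λ, sin φ), giving ΔU = -29.905 − 20.516 + 78.939 = 28.52 m.

ΔU = 28.5 m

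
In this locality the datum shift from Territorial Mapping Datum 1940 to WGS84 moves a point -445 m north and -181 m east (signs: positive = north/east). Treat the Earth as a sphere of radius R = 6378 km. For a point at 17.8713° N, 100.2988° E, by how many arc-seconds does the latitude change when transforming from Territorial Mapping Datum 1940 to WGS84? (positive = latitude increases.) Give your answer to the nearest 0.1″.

Δφ = -14.4″

On a sphere of radius R, 1 rad of latitude = R, so Δφ = ΔN / R = -445.0 / 6378000 = -6.9771e-05 rad = -14.391″.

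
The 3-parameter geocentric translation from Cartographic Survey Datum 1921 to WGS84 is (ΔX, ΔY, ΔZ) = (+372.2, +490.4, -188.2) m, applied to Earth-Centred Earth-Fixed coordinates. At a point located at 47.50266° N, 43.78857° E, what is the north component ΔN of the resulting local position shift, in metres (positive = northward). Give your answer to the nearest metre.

ΔN = -575 m

The local north axis is (−sin φ cos λ, −sin φ sin λ, cos φ), giving ΔN = -198.108 − 250.210 − 127.140 = -575.46 m.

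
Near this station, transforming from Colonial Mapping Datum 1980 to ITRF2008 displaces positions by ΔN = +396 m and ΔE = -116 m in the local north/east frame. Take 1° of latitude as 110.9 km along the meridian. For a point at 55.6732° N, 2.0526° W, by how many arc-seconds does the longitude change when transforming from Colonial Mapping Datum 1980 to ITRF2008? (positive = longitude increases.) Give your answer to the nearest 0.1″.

Δλ = -6.7″

At latitude 55.6732°, cos φ = 0.563912.
1° of longitude at this latitude = 110.9 × cos φ = 62.54 km, so Δλ = -116.0 / 62537.9 = -0.0018549° = -6.678″.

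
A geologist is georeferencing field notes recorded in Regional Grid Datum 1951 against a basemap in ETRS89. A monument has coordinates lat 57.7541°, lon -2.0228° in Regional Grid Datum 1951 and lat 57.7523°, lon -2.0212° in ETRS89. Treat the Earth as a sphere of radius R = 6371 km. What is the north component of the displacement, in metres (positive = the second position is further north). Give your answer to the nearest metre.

Δφ = 57.7523° − 57.7541° = -0.0018°; Δλ = -2.0212° − -2.0228° = +0.0016°.
1° along a meridian = πR/180 = 111195 m.
ΔN = Δφ × 111195 = -200.2 m; ΔE = Δλ × 111195 × cos(57.7541°) = +0.0016 × 111195 × 0.533554 = 94.9 m.

ΔN = -200 m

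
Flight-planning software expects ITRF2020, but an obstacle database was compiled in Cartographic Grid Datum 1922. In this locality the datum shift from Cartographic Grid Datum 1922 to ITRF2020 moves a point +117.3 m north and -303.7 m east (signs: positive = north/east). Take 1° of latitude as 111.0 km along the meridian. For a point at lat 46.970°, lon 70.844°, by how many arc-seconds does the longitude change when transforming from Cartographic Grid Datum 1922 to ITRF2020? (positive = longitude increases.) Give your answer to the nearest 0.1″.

At latitude 46.970°, cos φ = 0.682381.
1° of longitude at this latitude = 111.0 × cos φ = 75.74 km, so Δλ = -303.7 / 75744.3 = -0.0040095° = -14.434″.

Δλ = -14.4″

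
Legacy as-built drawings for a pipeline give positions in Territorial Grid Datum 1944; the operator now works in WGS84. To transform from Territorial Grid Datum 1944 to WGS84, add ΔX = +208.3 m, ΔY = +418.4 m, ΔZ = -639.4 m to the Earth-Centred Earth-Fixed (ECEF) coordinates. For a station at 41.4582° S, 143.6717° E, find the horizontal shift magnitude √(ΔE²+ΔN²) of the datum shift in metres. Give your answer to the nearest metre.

At φ = -41.4582°, λ = 143.6717°: sin φ = -0.662073, cos φ = 0.749439, sin λ = 0.592411, cos λ = -0.805636.
ΔE = −sin λ·ΔX + cos λ·ΔY = −(0.592411)·(208.3) + (-0.805636)·(418.4) = -460.48 m.
ΔN = −sin φ cos λ·ΔX − sin φ sin λ·ΔY + cos φ·ΔZ = −(-0.662073)(-0.805636)(208.3) − (-0.662073)(0.592411)(418.4) + (0.749439)(-639.4) = -426.19 m.
Horizontal magnitude = √(ΔE² + ΔN²) = √((-460.48)² + (-426.19)²) = 627.44 m.

627 m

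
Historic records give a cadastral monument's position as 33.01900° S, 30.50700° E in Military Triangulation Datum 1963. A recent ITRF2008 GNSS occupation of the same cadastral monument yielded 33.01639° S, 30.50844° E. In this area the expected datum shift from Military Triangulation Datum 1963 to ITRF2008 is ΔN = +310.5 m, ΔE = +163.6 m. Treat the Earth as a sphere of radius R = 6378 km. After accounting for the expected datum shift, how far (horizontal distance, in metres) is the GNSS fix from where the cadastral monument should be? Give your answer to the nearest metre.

Observed coordinate differences: Δφ = +0.00261°, Δλ = +0.00144°.
Converting to metres (1° lat = 111317 m, cos φ = 0.838490): observed ΔN = 290.5 m, observed ΔE = 134.4 m.
Subtracting the expected shift leaves a residual of 290.5 − (310.5) = -20.0 m north and 134.4 − (163.6) = -29.2 m east.
Residual distance = √((-20.0)² + (-29.2)²) = 35.4 m.

35 m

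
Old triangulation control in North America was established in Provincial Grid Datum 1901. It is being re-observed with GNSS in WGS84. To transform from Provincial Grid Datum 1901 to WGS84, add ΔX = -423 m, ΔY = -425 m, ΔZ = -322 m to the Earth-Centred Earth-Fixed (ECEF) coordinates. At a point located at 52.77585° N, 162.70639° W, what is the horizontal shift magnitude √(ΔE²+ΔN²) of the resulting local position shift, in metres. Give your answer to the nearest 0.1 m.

The local east axis at (φ, λ) is (−sin λ, cos λ, 0), so ΔE = −sin(-162.70639°)·(-423) + cos(-162.70639°)·(-425) = 280.04 m.
The local north axis is (−sin φ cos λ, −sin φ sin λ, cos φ), giving ΔN = -321.598 − 100.601 − 194.789 = -616.99 m.
Horizontal magnitude = √(ΔE² + ΔN²) = √(280.04² + (-616.99)²) = 677.57 m.

677.6 m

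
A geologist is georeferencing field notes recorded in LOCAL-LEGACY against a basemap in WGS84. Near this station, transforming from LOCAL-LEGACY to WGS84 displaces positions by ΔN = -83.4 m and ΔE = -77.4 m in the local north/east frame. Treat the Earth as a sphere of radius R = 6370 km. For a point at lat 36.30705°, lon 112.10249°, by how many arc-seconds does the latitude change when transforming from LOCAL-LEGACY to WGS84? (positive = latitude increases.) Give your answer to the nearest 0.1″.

Δφ = -2.7″

On a sphere of radius R, 1 rad of latitude = R, so Δφ = ΔN / R = -83.4 / 6370000 = -1.3093e-05 rad = -2.701″.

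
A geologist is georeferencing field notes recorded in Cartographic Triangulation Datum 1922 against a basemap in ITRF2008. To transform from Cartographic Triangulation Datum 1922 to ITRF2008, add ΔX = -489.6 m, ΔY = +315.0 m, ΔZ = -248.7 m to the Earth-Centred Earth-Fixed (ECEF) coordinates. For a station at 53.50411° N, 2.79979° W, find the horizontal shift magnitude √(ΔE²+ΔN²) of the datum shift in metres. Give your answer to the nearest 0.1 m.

The local east axis at (φ, λ) is (−sin λ, cos λ, 0), so ΔE = −sin(-2.79979°)·(-489.6) + cos(-2.79979°)·315.0 = 290.71 m.
The local north axis is (−sin φ cos λ, −sin φ sin λ, cos φ), giving ΔN = 393.119 + 12.369 − 147.918 = 257.57 m.
Horizontal magnitude = √(ΔE² + ΔN²) = √(290.71² + 257.57²) = 388.40 m.

388.4 m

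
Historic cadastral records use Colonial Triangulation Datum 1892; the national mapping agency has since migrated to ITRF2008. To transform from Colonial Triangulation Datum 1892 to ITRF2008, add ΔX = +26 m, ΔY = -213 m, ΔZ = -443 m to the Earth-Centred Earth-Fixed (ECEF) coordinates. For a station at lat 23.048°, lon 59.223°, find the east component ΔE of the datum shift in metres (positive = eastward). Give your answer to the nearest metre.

ΔE = -131 m

At φ = 23.048°, λ = 59.223°: sin φ = 0.391502, cos φ = 0.920177, sin λ = 0.859165, cos λ = 0.511698.
ΔE = −sin λ·ΔX + cos λ·ΔY = −(0.859165)·(26) + (0.511698)·(-213) = -131.33 m.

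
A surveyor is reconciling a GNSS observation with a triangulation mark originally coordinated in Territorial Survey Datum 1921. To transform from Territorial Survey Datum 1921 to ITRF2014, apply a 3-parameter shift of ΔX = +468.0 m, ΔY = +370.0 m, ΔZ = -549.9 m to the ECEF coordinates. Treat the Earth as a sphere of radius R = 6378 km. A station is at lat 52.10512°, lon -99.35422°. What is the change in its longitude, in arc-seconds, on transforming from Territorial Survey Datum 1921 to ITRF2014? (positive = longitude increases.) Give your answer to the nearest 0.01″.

Δλ = 21.15″

sin φ = 0.789139, cos φ = 0.614215, sin λ = -0.986702, cos λ = -0.162538.
East component: ΔE = −sin λ·ΔX + cos λ·ΔY = −(-0.986702)(468.0) + (-0.162538)(370.0) = 401.64 m.
1° of latitude spans πR/180 = 111317 m; at latitude φ, 1° of longitude spans that × cos φ = 68372.6 m, so Δλ = 401.64 / 68372.6 × 3600 = 21.147″.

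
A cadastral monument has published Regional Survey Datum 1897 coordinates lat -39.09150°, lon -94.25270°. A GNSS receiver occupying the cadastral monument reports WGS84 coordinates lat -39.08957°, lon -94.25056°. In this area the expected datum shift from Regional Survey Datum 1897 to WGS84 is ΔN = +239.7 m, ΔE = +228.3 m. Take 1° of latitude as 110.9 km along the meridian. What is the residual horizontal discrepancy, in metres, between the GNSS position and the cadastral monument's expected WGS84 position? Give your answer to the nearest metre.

Observed coordinate differences: Δφ = +0.00193°, Δλ = +0.00214°.
Converting to metres (1° lat = 110900 m, cos φ = 0.776140): observed ΔN = 214.0 m, observed ΔE = 184.2 m.
Subtracting the expected shift leaves a residual of 214.0 − (239.7) = -25.7 m north and 184.2 − (228.3) = -44.1 m east.
Residual distance = √((-25.7)² + (-44.1)²) = 51.0 m.

51 m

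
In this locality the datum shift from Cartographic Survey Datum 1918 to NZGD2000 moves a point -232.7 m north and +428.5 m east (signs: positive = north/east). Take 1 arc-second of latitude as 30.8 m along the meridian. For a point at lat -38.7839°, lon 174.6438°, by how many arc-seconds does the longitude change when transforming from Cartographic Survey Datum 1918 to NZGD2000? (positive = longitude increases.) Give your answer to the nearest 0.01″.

At latitude -38.7839°, cos φ = 0.779514.
1″ of longitude at this latitude = 30.80 × cos φ = 24.0090 m, so Δλ = 428.5 / 24.0090 = 17.847″.

Δλ = 17.85″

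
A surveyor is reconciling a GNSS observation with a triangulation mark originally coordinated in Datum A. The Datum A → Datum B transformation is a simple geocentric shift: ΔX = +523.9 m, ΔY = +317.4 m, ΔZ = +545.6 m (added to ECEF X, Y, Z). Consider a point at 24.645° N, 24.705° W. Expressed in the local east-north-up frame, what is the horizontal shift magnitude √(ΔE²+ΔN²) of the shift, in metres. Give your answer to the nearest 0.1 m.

The local east axis at (φ, λ) is (−sin λ, cos λ, 0), so ΔE = −sin(-24.705°)·523.9 + cos(-24.705°)·317.4 = 507.31 m.
The local north axis is (−sin φ cos λ, −sin φ sin λ, cos φ), giving ΔN = -198.468 + 55.317 + 495.901 = 352.75 m.
Horizontal magnitude = √(ΔE² + ΔN²) = √(507.31² + 352.75²) = 617.90 m.

617.9 m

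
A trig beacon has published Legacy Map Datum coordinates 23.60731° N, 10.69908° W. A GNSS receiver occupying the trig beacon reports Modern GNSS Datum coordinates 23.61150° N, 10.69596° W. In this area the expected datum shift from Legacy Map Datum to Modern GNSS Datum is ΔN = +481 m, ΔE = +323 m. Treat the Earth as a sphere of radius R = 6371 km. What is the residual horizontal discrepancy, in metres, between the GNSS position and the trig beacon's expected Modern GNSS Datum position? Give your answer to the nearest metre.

Observed coordinate differences: Δφ = +0.00419°, Δλ = +0.00312°.
Converting to metres (1° lat = 111195 m, cos φ = 0.916312): observed ΔN = 465.9 m, observed ΔE = 317.9 m.
Subtracting the expected shift leaves a residual of 465.9 − (481) = -15.1 m north and 317.9 − (323) = -5.1 m east.
Residual distance = √((-15.1)² + (-5.1)²) = 15.9 m.

16 m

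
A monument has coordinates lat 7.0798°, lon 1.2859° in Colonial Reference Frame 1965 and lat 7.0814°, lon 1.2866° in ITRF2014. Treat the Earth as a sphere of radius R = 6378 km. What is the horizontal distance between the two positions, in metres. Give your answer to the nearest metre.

Δφ = 7.0814° − 7.0798° = +0.0016°; Δλ = 1.2866° − 1.2859° = +0.0007°.
1° along a meridian = πR/180 = 111317 m.
ΔN = Δφ × 111317 = 178.1 m; ΔE = Δλ × 111317 × cos(7.0798°) = +0.0007 × 111317 × 0.992375 = 77.3 m.
Distance = √(ΔE² + ΔN²) = √(77.3² + 178.1²) = 194.2 m.

194 m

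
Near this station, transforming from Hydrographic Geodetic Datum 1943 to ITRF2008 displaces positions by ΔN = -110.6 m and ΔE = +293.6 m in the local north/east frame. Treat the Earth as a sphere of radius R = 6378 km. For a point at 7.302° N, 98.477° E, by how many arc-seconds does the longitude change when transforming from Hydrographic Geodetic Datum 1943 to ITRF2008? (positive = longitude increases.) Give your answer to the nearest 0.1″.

At latitude 7.302°, cos φ = 0.991890.
One radian of longitude at latitude φ spans R cos φ, so Δλ = ΔE / (R cos φ) = 293.6 / (6378000 × 0.991890) = 4.6410e-05 rad = 9.573″.

Δλ = 9.6″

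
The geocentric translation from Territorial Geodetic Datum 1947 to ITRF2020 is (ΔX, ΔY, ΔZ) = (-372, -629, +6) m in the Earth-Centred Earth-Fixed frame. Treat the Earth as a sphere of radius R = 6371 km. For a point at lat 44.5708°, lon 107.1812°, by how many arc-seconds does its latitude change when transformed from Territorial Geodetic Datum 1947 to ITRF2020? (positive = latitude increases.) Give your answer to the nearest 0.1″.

sin φ = 0.701790, cos φ = 0.712384, sin λ = 0.955375, cos λ = -0.295395.
North component: ΔN = −sin φ cos λ·ΔX − sin φ sin λ·ΔY + cos φ·ΔZ = −(0.701790)(-0.295395)(-372) − (0.701790)(0.955375)(-629) + (0.712384)(6) = 348.88 m.
1° of latitude spans πR/180 = 111195 m, so Δφ = 348.88 / 111195 × 3600 = 11.295″.

Δφ = 11.3″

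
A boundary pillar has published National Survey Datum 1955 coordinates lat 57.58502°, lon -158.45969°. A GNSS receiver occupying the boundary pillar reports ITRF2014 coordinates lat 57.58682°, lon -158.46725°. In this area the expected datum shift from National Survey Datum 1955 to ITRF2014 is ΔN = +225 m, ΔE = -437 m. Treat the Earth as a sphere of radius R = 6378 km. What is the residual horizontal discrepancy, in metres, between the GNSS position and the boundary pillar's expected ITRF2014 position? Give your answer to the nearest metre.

Observed coordinate differences: Δφ = +0.00180°, Δλ = -0.00756°.
Converting to metres (1° lat = 111317 m, cos φ = 0.536048): observed ΔN = 200.4 m, observed ΔE = -451.1 m.
Subtracting the expected shift leaves a residual of 200.4 − (225) = -24.6 m north and -451.1 − (-437) = -14.1 m east.
Residual distance = √((-24.6)² + (-14.1)²) = 28.4 m.

28 m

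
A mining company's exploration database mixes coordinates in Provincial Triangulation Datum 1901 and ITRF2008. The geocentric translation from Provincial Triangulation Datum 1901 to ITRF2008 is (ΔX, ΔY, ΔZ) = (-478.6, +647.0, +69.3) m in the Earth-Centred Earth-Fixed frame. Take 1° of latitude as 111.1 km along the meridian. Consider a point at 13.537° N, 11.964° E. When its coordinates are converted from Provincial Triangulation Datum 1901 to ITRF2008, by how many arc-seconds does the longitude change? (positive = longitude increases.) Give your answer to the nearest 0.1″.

Δλ = 24.4″

sin φ = 0.234073, cos φ = 0.972219, sin λ = 0.207297, cos λ = 0.978278.
East component: ΔE = −sin λ·ΔX + cos λ·ΔY = −(0.207297)(-478.6) + (0.978278)(647.0) = 732.16 m.
1° of latitude spans 111100 m; at latitude φ, 1° of longitude spans that × cos φ = 108013.5 m, so Δλ = 732.16 / 108013.5 × 3600 = 24.402″.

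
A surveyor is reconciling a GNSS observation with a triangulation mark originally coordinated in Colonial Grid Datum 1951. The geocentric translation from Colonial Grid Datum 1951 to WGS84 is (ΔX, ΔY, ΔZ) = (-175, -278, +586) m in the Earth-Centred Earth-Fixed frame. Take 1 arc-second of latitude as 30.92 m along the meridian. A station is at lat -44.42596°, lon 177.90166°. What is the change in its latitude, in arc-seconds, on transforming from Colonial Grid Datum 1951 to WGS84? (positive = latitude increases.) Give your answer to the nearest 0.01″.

sin φ = -0.699987, cos φ = 0.714156, sin λ = 0.036615, cos λ = -0.999329.
North component: ΔN = −sin φ cos λ·ΔX − sin φ sin λ·ΔY + cos φ·ΔZ = −(-0.699987)(-0.999329)(-175) − (-0.699987)(0.036615)(-278) + (0.714156)(586) = 533.79 m.
1° of latitude spans 3600 × 30.92 = 111312 m, so Δφ = 533.79 / 111312 × 3600 = 17.263″.

Δφ = 17.26″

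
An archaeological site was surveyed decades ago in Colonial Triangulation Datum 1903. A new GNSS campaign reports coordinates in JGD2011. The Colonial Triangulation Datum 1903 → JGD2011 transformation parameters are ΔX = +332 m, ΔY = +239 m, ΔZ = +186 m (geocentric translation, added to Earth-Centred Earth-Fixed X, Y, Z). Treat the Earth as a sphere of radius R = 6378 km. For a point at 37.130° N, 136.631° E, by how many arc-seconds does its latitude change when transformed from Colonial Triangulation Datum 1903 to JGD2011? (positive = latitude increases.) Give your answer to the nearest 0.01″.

sin φ = 0.603626, cos φ = 0.797268, sin λ = 0.686694, cos λ = -0.726946.
North component: ΔN = −sin φ cos λ·ΔX − sin φ sin λ·ΔY + cos φ·ΔZ = −(0.603626)(-0.726946)(332) − (0.603626)(0.686694)(239) + (0.797268)(186) = 194.91 m.
1° of latitude spans πR/180 = 111317 m, so Δφ = 194.91 / 111317 × 3600 = 6.303″.

Δφ = 6.30″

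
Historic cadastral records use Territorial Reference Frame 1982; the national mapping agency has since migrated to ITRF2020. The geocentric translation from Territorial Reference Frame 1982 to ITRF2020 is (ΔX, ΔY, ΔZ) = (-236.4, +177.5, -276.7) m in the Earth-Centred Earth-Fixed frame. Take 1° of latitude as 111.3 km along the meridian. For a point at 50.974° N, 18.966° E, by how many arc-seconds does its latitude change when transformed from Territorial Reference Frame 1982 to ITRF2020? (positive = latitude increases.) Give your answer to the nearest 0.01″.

sin φ = 0.776860, cos φ = 0.629673, sin λ = 0.325007, cos λ = 0.945712.
North component: ΔN = −sin φ cos λ·ΔX − sin φ sin λ·ΔY + cos φ·ΔZ = −(0.776860)(0.945712)(-236.4) − (0.776860)(0.325007)(177.5) + (0.629673)(-276.7) = -45.37 m.
1° of latitude spans 111300 m, so Δφ = -45.37 / 111300 × 3600 = -1.467″.

Δφ = -1.47″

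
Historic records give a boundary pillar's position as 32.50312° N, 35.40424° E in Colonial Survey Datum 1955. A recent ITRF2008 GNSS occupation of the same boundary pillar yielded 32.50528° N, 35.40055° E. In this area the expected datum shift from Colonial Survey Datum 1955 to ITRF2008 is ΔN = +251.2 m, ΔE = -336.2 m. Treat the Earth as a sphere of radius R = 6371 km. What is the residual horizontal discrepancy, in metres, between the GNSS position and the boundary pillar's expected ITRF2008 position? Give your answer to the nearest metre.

Observed coordinate differences: Δφ = +0.00216°, Δλ = -0.00369°.
Converting to metres (1° lat = 111195 m, cos φ = 0.843362): observed ΔN = 240.2 m, observed ΔE = -346.0 m.
Subtracting the expected shift leaves a residual of 240.2 − (251.2) = -11.0 m north and -346.0 − (-336.2) = -9.8 m east.
Residual distance = √((-11.0)² + (-9.8)²) = 14.8 m.

15 m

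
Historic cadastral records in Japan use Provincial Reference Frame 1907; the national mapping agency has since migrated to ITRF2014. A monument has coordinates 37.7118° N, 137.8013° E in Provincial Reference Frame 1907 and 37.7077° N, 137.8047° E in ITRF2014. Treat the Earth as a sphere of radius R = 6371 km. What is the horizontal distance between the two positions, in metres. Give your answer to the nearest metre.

545 m

Δφ = 37.7077° − 37.7118° = -0.0041°; Δλ = 137.8047° − 137.8013° = +0.0034°.
1° along a meridian = πR/180 = 111195 m.
ΔN = Δφ × 111195 = -455.9 m; ΔE = Δλ × 111195 × cos(37.7118°) = +0.0034 × 111195 × 0.791098 = 299.1 m.
Distance = √(ΔE² + ΔN²) = √(299.1² + (-455.9)²) = 545.2 m.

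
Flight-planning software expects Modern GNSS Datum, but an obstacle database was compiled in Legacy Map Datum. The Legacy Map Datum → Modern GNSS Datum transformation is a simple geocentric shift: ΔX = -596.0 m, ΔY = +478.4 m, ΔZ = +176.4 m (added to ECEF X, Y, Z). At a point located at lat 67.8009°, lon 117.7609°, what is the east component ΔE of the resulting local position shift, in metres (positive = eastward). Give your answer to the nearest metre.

The local east axis at (φ, λ) is (−sin λ, cos λ, 0), so ΔE = −sin(117.7609°)·(-596.0) + cos(117.7609°)·478.4 = 304.57 m.

ΔE = 305 m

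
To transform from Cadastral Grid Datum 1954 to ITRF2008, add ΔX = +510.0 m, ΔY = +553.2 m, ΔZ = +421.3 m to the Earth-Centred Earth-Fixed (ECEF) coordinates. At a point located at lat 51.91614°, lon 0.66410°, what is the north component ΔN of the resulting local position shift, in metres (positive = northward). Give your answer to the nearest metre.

ΔN = -147 m

At φ = 51.91614°, λ = 0.66410°: sin φ = 0.787109, cos φ = 0.616814, sin λ = 0.011590, cos λ = 0.999933.
ΔN = −sin φ cos λ·ΔX − sin φ sin λ·ΔY + cos φ·ΔZ = −(0.787109)(0.999933)(510.0) − (0.787109)(0.011590)(553.2) + (0.616814)(421.3) = -146.58 m.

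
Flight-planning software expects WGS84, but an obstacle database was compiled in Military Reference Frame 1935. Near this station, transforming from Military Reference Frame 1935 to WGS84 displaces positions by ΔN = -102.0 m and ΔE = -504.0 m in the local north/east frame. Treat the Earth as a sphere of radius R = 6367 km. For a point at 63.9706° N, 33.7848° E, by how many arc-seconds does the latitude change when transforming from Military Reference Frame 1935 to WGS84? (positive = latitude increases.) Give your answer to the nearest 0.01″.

On a sphere of radius R, 1 rad of latitude = R, so Δφ = ΔN / R = -102.0 / 6367000 = -1.6020e-05 rad = -3.304″.

Δφ = -3.30″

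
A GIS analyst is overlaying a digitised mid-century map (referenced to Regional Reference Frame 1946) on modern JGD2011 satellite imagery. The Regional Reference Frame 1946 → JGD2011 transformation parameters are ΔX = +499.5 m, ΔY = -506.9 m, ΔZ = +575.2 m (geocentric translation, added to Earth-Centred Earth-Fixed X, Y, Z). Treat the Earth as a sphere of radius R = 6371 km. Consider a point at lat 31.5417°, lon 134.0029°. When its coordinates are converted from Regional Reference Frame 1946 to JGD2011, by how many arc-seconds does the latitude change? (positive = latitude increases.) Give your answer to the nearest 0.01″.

sin φ = 0.523119, cos φ = 0.852260, sin λ = 0.719305, cos λ = -0.694695.
North component: ΔN = −sin φ cos λ·ΔX − sin φ sin λ·ΔY + cos φ·ΔZ = −(0.523119)(-0.694695)(499.5) − (0.523119)(0.719305)(-506.9) + (0.852260)(575.2) = 862.48 m.
1° of latitude spans πR/180 = 111195 m, so Δφ = 862.48 / 111195 × 3600 = 27.923″.

Δφ = 27.92″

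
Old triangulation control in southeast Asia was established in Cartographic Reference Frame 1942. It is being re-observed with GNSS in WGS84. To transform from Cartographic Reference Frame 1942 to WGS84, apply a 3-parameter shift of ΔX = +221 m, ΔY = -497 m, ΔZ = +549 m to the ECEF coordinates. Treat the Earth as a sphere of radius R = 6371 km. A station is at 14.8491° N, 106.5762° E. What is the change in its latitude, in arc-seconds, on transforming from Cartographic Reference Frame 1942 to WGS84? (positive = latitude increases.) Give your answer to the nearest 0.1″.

Δφ = 21.7″

sin φ = 0.256274, cos φ = 0.966604, sin λ = 0.958441, cos λ = -0.285290.
North component: ΔN = −sin φ cos λ·ΔX − sin φ sin λ·ΔY + cos φ·ΔZ = −(0.256274)(-0.285290)(221) − (0.256274)(0.958441)(-497) + (0.966604)(549) = 668.90 m.
1° of latitude spans πR/180 = 111195 m, so Δφ = 668.90 / 111195 × 3600 = 21.656″.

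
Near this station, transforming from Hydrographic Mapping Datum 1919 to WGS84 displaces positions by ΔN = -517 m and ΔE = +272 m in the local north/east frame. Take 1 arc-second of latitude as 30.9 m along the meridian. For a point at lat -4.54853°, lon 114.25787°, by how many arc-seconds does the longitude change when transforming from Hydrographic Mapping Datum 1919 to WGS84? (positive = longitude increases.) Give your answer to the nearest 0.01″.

At latitude -4.54853°, cos φ = 0.996851.
1″ of longitude at this latitude = 30.90 × cos φ = 30.8027 m, so Δλ = 272.0 / 30.8027 = 8.830″.

Δλ = 8.83″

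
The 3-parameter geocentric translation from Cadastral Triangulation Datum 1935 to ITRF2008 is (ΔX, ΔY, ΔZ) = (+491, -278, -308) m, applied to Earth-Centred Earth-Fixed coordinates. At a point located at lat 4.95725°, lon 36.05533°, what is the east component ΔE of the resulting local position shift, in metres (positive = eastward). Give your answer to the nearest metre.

ΔE = -514 m

At φ = 4.95725°, λ = 36.05533°: sin φ = 0.086412, cos φ = 0.996259, sin λ = 0.588566, cos λ = 0.808449.
ΔE = −sin λ·ΔX + cos λ·ΔY = −(0.588566)·(491) + (0.808449)·(-278) = -513.73 m.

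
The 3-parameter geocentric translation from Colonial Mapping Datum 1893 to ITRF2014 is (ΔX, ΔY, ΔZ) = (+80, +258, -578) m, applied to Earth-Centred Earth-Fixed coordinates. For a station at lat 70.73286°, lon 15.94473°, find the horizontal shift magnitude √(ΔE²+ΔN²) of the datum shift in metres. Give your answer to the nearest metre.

400 m

At φ = 70.73286°, λ = 15.94473°: sin φ = 0.943990, cos φ = 0.329973, sin λ = 0.274710, cos λ = 0.961527.
ΔE = −sin λ·ΔX + cos λ·ΔY = −(0.274710)·(80) + (0.961527)·(258) = 226.10 m.
ΔN = −sin φ cos λ·ΔX − sin φ sin λ·ΔY + cos φ·ΔZ = −(0.943990)(0.961527)(80) − (0.943990)(0.274710)(258) + (0.329973)(-578) = -330.24 m.
Horizontal magnitude = √(ΔE² + ΔN²) = √(226.10² + (-330.24)²) = 400.23 m.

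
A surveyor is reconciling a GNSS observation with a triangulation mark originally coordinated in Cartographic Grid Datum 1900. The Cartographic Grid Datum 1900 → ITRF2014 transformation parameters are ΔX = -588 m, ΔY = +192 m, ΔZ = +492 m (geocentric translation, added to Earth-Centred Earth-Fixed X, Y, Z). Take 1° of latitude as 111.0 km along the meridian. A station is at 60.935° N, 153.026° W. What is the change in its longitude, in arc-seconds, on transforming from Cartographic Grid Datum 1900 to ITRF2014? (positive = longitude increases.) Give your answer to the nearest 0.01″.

sin φ = 0.874069, cos φ = 0.485802, sin λ = -0.453586, cos λ = -0.891212.
East component: ΔE = −sin λ·ΔX + cos λ·ΔY = −(-0.453586)(-588) + (-0.891212)(192) = -437.82 m.
1° of latitude spans 111000 m; at latitude φ, 1° of longitude spans that × cos φ = 53924.0 m, so Δλ = -437.82 / 53924.0 × 3600 = -29.229″.

Δλ = -29.23″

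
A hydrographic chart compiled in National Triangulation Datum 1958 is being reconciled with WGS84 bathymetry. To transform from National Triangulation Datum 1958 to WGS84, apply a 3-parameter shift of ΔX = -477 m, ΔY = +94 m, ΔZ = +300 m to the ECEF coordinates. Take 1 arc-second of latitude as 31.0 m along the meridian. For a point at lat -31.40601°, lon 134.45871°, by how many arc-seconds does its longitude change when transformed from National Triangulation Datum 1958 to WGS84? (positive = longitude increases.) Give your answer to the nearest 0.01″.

sin φ = -0.521099, cos φ = 0.853496, sin λ = 0.713755, cos λ = -0.700395.
East component: ΔE = −sin λ·ΔX + cos λ·ΔY = −(0.713755)(-477) + (-0.700395)(94) = 274.62 m.
1° of latitude spans 3600 × 31.00 = 111600 m; at latitude φ, 1° of longitude spans that × cos φ = 95250.2 m, so Δλ = 274.62 / 95250.2 × 3600 = 10.379″.

Δλ = 10.38″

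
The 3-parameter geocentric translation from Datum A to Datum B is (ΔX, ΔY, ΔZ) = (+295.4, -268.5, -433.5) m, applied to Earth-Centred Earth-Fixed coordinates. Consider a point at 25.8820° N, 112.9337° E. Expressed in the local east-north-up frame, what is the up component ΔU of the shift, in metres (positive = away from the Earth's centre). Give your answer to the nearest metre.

The local up (radial) axis is (cos φ cos λ, cos φ sin λ, sin φ), giving ΔU = -103.561 − 222.474 − 189.231 = -515.27 m.

ΔU = -515 m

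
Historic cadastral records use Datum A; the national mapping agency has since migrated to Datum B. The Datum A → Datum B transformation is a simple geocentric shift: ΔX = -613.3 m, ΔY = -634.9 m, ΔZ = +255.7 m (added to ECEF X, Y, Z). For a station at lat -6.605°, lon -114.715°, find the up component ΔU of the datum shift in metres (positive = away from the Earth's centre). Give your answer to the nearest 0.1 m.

At φ = -6.605°, λ = -114.715°: sin φ = -0.115024, cos φ = 0.993363, sin λ = -0.908399, cos λ = -0.418105.
ΔU = cos φ cos λ·ΔX + cos φ sin λ·ΔY + sin φ·ΔZ = (0.993363)(-0.418105)(-613.3) + (0.993363)(-0.908399)(-634.9) + (-0.115024)(255.7) = 798.22 m.

ΔU = 798.2 m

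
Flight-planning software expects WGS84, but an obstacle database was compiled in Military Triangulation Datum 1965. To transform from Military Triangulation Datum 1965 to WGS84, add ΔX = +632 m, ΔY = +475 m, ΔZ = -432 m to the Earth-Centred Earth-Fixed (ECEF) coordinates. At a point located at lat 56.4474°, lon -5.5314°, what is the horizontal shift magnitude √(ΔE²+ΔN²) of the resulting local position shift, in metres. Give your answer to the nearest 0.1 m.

The local east axis at (φ, λ) is (−sin λ, cos λ, 0), so ΔE = −sin(-5.5314°)·632 + cos(-5.5314°)·475 = 533.71 m.
The local north axis is (−sin φ cos λ, −sin φ sin λ, cos φ), giving ΔN = -524.243 + 38.157 − 238.767 = -724.85 m.
Horizontal magnitude = √(ΔE² + ΔN²) = √(533.71² + (-724.85)²) = 900.14 m.

900.1 m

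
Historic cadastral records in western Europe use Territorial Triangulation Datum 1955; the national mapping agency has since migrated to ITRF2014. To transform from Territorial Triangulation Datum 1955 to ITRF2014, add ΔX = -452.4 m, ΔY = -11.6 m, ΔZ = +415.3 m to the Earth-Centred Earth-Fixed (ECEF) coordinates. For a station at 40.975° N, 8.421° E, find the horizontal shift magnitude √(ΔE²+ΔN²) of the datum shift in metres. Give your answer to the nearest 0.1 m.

At φ = 40.975°, λ = 8.421°: sin φ = 0.655730, cos φ = 0.754996, sin λ = 0.146446, cos λ = 0.989219.
ΔE = −sin λ·ΔX + cos λ·ΔY = −(0.146446)·(-452.4) + (0.989219)·(-11.6) = 54.78 m.
ΔN = −sin φ cos λ·ΔX − sin φ sin λ·ΔY + cos φ·ΔZ = −(0.655730)(0.989219)(-452.4) − (0.655730)(0.146446)(-11.6) + (0.754996)(415.3) = 608.12 m.
Horizontal magnitude = √(ΔE² + ΔN²) = √(54.78² + 608.12²) = 610.58 m.

610.6 m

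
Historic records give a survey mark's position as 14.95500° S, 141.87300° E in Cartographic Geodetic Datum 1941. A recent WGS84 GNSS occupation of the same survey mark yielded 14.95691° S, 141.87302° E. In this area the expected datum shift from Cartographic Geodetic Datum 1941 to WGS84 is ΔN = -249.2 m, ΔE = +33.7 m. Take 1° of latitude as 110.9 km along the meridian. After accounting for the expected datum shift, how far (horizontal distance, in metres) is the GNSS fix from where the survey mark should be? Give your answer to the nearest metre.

49 m

Observed coordinate differences: Δφ = -0.00191°, Δλ = +0.00002°.
Converting to metres (1° lat = 110900 m, cos φ = 0.966129): observed ΔN = -211.8 m, observed ΔE = 2.1 m.
Subtracting the expected shift leaves a residual of -211.8 − (-249.2) = 37.4 m north and 2.1 − (33.7) = -31.6 m east.
Residual distance = √(37.4² + (-31.6)²) = 48.9 m.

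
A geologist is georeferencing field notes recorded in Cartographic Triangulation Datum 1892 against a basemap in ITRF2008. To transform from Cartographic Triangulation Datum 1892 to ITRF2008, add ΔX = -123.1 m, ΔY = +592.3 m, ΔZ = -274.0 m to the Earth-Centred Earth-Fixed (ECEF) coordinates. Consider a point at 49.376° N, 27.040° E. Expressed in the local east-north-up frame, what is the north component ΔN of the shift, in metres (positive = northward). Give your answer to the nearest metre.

ΔN = -300 m

At φ = 49.376°, λ = 27.040°: sin φ = 0.758999, cos φ = 0.651092, sin λ = 0.454612, cos λ = 0.890689.
ΔN = −sin φ cos λ·ΔX − sin φ sin λ·ΔY + cos φ·ΔZ = −(0.758999)(0.890689)(-123.1) − (0.758999)(0.454612)(592.3) + (0.651092)(-274.0) = -299.55 m.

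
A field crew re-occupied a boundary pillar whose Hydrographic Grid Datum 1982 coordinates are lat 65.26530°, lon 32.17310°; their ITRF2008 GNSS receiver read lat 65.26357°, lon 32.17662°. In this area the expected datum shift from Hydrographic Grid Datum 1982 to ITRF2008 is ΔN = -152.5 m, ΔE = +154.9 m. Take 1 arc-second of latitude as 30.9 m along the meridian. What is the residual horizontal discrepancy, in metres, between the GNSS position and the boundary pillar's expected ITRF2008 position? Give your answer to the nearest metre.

Observed coordinate differences: Δφ = -0.00173°, Δλ = +0.00352°.
Converting to metres (1° lat = 111240 m, cos φ = 0.418417): observed ΔN = -192.4 m, observed ΔE = 163.8 m.
Subtracting the expected shift leaves a residual of -192.4 − (-152.5) = -39.9 m north and 163.8 − (154.9) = 8.9 m east.
Residual distance = √((-39.9)² + 8.9²) = 40.9 m.

41 m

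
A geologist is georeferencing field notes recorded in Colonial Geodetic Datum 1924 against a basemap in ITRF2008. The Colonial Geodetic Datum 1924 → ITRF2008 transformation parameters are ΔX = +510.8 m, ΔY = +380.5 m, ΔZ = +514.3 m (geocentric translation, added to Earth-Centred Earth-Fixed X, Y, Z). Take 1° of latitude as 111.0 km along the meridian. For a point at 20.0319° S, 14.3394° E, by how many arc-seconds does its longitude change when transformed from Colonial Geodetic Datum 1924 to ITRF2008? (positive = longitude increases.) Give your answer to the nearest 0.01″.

sin φ = -0.342543, cos φ = 0.939502, sin λ = 0.247665, cos λ = 0.968846.
East component: ΔE = −sin λ·ΔX + cos λ·ΔY = −(0.247665)(510.8) + (0.968846)(380.5) = 242.14 m.
1° of latitude spans 111000 m; at latitude φ, 1° of longitude spans that × cos φ = 104284.7 m, so Δλ = 242.14 / 104284.7 × 3600 = 8.359″.

Δλ = 8.36″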